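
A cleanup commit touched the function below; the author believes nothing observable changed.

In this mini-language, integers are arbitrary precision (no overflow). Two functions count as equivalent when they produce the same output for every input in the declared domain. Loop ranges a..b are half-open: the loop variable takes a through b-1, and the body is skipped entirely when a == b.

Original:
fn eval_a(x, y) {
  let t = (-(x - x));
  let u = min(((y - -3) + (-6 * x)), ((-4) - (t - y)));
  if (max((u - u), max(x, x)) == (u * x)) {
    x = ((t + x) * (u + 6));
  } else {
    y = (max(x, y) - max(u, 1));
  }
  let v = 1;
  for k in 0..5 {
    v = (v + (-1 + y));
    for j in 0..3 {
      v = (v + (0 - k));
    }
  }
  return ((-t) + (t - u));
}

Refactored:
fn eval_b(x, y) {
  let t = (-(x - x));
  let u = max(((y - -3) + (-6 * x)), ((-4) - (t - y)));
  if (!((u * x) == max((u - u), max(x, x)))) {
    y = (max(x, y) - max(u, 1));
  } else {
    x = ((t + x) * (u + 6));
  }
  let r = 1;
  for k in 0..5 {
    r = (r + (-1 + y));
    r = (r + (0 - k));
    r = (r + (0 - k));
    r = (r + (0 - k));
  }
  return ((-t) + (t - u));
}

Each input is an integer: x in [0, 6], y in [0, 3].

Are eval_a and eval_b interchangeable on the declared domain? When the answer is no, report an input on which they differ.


On input x=0, y=0, eval_a returns 4 while eval_b returns -3.
verdict: not equivalent; witness: x=0, y=0


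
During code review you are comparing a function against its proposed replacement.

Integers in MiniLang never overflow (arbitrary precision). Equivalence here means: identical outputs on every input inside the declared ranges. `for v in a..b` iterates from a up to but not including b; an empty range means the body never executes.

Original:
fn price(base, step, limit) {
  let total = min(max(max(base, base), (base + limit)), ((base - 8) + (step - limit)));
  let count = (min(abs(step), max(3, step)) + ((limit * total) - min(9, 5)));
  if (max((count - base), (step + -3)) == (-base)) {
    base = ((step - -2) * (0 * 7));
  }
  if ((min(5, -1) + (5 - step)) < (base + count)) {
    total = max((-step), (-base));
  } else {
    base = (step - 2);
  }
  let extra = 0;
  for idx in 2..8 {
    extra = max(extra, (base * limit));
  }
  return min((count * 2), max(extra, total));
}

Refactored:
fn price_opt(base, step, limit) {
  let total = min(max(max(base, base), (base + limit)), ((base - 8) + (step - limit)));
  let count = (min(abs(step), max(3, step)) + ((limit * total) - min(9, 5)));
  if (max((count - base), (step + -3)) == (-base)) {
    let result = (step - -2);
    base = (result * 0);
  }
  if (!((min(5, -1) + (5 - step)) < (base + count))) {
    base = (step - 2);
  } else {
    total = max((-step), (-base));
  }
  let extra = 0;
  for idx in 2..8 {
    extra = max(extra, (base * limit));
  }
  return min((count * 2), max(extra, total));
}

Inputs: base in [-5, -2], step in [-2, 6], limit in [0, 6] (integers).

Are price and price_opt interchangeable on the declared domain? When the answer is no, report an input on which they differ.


Comparing the listings, the differences include: statement counts differ; arithmetic usage differs; boolean connective usage differs; local variable names differ; constant usage differs.
Tracing base=-4, step=-1, limit=0: price: total=-13, then count=-4, then (max((count - base), (step + -3)) == (-base)) is false, then ((min(5, -1) + (5 - step)) < (base + count)) is false, then base=-3, then extra=0, then (idx=2), then extra=0, then (idx=3), then extra=0, then (idx=4), then extra=0, then (idx=5), then extra=0, then (idx=6), then extra=0, then (idx=7), then extra=0, then returns -8 | price_opt: total=-13, then count=-4, then (max((count - base), (step + -3)) == (-base)) is false, then (!((min(5, -1) + (5 - step)) < (base + count))) is true, then base=-3, then extra=0, then (idx=2), then extra=0, then (idx=3), then extra=0, then (idx=4), then extra=0, then (idx=5), then extra=0, then (idx=6), then extra=0, then (idx=7), then extra=0, then returns -8 — matching result -8.
Across all 252 domain points the two functions coincide.
verdict: equivalent


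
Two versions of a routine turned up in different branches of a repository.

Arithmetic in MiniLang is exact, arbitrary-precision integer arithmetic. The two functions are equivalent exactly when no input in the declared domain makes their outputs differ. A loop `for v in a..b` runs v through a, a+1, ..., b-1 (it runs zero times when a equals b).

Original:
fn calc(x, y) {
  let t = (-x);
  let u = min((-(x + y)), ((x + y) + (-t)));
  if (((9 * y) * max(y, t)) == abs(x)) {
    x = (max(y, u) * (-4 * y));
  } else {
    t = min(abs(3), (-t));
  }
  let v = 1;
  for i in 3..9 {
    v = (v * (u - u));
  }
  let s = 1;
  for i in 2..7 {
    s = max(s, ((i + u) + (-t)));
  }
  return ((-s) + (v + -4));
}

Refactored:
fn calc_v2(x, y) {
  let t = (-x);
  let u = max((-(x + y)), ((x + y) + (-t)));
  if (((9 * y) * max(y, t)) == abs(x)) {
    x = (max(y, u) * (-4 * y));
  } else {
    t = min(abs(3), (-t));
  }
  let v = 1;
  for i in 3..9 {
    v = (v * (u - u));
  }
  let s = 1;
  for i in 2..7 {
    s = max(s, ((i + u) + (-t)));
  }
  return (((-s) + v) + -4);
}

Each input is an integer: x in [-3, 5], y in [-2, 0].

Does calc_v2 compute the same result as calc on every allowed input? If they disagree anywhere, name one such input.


On input x=-3, y=-2, calc returns -5 while calc_v2 returns -18.
verdict: not equivalent; witness: x=-3, y=-2


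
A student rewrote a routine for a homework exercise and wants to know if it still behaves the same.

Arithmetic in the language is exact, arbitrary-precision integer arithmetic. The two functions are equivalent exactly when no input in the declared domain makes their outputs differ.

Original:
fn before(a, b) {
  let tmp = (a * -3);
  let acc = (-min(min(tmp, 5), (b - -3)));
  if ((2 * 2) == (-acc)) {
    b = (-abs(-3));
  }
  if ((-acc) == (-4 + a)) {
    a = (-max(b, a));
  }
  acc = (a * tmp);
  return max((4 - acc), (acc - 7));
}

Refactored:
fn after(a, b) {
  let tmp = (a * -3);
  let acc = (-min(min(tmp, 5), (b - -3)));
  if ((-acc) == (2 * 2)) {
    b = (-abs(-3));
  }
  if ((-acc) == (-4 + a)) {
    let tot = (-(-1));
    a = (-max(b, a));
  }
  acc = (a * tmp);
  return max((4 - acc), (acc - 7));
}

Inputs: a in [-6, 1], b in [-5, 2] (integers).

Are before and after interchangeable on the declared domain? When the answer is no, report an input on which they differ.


Comparing the listings, the differences include: statement counts differ; local variable names differ; constant usage differs.
One worked example (a=-4, b=-3) — before: tmp := 12 | acc := 0 | ((2 * 2) == (-acc)): false | ((-acc) == (-4 + a)): false | acc := -48 | result 52; after: tmp := 12 | acc := 0 | ((-acc) == (2 * 2)): false | ((-acc) == (-4 + a)): false | acc := -48 | result 52; agreement on 52.
Checked all 64 inputs in the declared domain: the outputs agree on every one.
verdict: equivalent


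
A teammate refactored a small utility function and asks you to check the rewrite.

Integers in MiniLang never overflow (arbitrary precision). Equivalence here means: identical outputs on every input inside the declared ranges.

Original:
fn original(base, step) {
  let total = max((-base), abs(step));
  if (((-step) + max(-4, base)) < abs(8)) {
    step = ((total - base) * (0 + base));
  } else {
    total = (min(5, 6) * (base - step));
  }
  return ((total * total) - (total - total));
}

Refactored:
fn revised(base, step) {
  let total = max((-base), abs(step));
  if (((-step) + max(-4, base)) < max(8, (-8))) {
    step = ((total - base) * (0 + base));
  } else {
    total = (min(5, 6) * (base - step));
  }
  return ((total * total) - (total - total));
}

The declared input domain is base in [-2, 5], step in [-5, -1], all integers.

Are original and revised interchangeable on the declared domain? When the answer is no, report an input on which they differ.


Side by side, the visible changes include: constant usage differs, plus min/max/abs usage differs.
One worked example (base=0, step=-2) — original: total := 2 | (((-step) + max(-4, base)) < abs(8)): true | step := 0 | result 4; revised: total := 2 | (((-step) + max(-4, base)) < max(8, (-8))): true | step := 0 | result 4; agreement on 4.
An exhaustive pass over the 40 declared inputs shows identical outputs.
verdict: equivalent


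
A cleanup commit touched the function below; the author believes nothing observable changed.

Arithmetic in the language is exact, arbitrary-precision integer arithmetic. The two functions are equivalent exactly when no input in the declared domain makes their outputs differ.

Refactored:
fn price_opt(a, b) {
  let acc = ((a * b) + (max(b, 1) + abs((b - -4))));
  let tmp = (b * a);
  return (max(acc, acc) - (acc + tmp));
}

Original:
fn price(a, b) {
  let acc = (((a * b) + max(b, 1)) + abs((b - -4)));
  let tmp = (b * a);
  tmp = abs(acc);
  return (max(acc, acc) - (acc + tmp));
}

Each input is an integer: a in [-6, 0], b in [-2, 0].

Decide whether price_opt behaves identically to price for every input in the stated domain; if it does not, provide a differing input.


The rewrite breaks on a=-6, b=-2, where the results are -15 and -12.
price: acc=15, then tmp=12, then tmp=15, then returns -15
price_opt: acc=15, then tmp=12, then returns -12
verdict: not equivalent; witness: a=-6, b=-2


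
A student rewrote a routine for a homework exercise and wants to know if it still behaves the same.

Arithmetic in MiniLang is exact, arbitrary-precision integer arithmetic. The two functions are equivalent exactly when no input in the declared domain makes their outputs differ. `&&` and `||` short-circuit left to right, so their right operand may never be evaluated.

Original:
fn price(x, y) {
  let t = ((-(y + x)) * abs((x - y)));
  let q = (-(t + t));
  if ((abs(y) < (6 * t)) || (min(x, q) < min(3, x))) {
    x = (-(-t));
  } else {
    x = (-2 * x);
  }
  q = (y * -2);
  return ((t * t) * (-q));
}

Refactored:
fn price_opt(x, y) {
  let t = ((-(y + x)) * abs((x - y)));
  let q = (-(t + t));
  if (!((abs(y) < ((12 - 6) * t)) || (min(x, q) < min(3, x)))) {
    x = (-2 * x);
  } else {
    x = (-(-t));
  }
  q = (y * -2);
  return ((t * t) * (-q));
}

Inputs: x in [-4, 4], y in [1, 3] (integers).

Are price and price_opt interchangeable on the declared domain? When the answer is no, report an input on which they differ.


Reading the diff, among the changes: boolean connective usage differs, constant usage differs, arithmetic usage differs.
Tracing x=-3, y=3: price: t = 0; q = 0; ((abs(y) < (6 * t)) || (min(x, q) < min(3, x))) -> false; x = 6; q = -6; return 0 | price_opt: t = 0; q = 0; (!((abs(y) < ((12 - 6) * t)) || (min(x, q) < min(3, x)))) -> true; x = 6; q = -6; return 0 — matching result 0.
Checked all 27 inputs in the declared domain: the outputs agree on every one.
verdict: equivalent


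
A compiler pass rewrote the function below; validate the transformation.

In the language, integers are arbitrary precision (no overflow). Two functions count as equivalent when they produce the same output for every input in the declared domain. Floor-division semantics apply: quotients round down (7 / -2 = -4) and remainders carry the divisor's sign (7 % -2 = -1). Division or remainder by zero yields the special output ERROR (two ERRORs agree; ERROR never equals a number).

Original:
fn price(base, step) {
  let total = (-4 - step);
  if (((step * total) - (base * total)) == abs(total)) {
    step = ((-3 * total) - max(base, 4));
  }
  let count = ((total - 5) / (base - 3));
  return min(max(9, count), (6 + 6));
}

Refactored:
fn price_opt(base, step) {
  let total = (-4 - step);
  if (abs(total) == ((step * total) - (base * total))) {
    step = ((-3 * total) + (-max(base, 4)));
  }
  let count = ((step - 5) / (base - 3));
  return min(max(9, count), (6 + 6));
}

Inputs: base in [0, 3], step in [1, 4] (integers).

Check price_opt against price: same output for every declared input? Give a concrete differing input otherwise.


Take base=2, step=1.
price: total becomes -5; next (((step * total) - (base * total)) == abs(total)) evaluates to true; next step becomes 11; next count becomes 10; next final value 10
price_opt: total becomes -5; next (abs(total) == ((step * total) - (base * total))) evaluates to true; next step becomes 11; next count becomes -6; next final value 9
10 against 9: the behavior changed.
verdict: not equivalent; witness: base=2, step=1


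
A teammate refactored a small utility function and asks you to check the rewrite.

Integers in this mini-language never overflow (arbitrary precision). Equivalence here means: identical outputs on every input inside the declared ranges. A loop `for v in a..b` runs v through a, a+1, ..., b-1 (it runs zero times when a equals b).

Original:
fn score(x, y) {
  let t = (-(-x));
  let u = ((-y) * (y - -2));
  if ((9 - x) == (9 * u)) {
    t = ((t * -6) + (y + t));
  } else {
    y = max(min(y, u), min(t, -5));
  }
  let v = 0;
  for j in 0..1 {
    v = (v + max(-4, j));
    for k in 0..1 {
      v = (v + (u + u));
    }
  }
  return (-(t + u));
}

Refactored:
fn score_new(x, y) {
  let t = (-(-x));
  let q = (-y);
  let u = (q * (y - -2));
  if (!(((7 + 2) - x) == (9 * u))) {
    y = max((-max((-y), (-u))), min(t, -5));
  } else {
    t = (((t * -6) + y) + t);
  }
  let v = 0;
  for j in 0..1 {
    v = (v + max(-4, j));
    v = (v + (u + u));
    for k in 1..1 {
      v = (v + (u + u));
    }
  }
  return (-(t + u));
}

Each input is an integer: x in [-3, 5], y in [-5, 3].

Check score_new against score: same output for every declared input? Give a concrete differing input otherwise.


Reading the diff, among the changes: loop structure differs; arithmetic usage differs; boolean connective usage differs; local variable names differ; min/max/abs usage differs; constant usage differs; statement counts differ.
One worked example (x=1, y=-1) — score: t = 1; u = 1; ((9 - x) == (9 * u)) -> false; y = -1; v = 0; [j=0]; v = 0; [k=0]; v = 2; return -2; score_new: t = 1; q = 1; u = 1; (!(((7 + 2) - x) == (9 * u))) -> true; y = -1; v = 0; [j=0]; v = 0; v = 2; the k loop: no iterations; return -2; agreement on -2.
An exhaustive pass over the 81 declared inputs shows identical outputs.
verdict: equivalent


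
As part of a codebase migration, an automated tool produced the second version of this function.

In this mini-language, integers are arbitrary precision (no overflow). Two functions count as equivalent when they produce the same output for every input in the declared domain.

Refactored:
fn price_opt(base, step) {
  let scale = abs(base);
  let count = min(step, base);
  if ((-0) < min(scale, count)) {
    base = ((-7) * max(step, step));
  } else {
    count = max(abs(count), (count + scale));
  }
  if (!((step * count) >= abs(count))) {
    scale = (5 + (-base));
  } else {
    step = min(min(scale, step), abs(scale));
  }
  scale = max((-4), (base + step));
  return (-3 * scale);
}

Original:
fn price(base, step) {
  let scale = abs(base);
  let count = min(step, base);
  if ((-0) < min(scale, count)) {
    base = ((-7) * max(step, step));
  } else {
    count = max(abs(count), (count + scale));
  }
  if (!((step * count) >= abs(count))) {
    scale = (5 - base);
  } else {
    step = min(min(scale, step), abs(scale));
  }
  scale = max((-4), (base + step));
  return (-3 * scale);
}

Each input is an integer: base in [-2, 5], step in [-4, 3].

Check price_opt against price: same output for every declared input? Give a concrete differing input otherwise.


Side by side, the visible changes include: arithmetic usage differs.
As a probe, take base=-2, step=-4: price runs scale := 2 | count := -4 | ((-0) < min(scale, count)): false | count := 4 | (!((step * count) >= abs(count))): true | scale := 7 | scale := -4 | result 12; price_opt runs scale := 2 | count := -4 | ((-0) < min(scale, count)): false | count := 4 | (!((step * count) >= abs(count))): true | scale := 7 | scale := -4 | result 12; both end at 12.
An exhaustive pass over the 64 declared inputs shows identical outputs.
verdict: equivalent


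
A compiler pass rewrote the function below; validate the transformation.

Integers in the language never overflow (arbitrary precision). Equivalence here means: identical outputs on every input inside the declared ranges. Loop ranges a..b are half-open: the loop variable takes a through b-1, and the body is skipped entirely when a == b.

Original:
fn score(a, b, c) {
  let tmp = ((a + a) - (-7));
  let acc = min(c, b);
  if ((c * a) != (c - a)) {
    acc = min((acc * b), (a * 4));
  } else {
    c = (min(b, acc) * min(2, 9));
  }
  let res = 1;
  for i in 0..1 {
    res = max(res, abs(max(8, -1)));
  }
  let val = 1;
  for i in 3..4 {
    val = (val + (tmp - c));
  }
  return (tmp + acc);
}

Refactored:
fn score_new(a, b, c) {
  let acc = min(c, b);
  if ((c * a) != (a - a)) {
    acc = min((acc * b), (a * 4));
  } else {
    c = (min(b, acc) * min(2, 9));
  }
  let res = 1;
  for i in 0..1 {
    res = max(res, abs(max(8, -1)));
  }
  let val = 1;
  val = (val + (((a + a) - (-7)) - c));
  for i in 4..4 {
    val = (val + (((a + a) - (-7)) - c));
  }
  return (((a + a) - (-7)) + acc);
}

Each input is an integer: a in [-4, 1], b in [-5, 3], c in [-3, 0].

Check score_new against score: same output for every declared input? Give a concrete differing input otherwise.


Try a=-4, b=-5, c=0.
score: tmp=-1, then acc=-5, then ((c * a) != (c - a)) is true, then acc=-16, then res=1, then (i=0), then res=8, then val=1, then (i=3), then val=0, then returns -17
score_new: acc=-5, then ((c * a) != (a - a)) is false, then c=-10, then res=1, then (i=0), then res=8, then val=1, then val=10, then the loop over i runs zero times, then returns -6
-17 vs -6 — the two versions disagree here.
verdict: not equivalent; witness: a=-4, b=-5, c=0


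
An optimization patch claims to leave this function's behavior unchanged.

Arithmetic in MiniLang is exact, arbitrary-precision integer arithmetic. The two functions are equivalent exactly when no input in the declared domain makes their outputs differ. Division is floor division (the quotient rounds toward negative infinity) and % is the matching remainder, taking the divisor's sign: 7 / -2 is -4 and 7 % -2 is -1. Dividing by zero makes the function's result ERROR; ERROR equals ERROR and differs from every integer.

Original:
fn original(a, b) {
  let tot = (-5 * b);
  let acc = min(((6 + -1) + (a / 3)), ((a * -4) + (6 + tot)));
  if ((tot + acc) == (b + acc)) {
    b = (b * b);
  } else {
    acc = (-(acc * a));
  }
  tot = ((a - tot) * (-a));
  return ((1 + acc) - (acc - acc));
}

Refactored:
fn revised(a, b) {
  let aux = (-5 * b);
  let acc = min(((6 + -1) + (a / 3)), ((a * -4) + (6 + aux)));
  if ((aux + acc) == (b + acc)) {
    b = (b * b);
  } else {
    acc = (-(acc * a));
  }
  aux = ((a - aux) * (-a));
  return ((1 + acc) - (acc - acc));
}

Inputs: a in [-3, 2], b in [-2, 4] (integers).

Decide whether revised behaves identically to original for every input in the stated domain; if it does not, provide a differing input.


Differences: local variable names differ — yet all 42 inputs agree.
verdict: equivalent


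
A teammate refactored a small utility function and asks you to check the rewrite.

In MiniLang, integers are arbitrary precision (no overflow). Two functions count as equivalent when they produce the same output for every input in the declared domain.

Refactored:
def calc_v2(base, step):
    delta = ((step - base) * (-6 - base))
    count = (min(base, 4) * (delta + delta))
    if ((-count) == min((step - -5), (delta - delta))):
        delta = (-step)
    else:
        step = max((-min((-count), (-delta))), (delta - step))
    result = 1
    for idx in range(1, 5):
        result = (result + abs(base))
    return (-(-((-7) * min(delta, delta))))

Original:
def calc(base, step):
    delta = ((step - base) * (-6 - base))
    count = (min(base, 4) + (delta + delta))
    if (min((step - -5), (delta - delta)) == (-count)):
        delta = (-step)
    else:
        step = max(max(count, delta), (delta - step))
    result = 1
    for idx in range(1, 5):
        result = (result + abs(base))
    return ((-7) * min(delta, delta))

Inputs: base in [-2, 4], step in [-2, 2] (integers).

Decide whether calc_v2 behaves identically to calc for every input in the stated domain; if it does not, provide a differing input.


The rewrite breaks on base=-2, step=-2, where the results are 0 and -14.
calc: delta = 0; count = -2; (min((step - -5), (delta - delta)) == (-count)) -> false; step = 2; result = 1; [idx=1]; result = 3; [idx=2]; result = 5; [idx=3]; result = 7; [idx=4]; result = 9; return 0
calc_v2: delta = 0; count = 0; ((-count) == min((step - -5), (delta - delta))) -> true; delta = 2; result = 1; [idx=1]; result = 3; [idx=2]; result = 5; [idx=3]; result = 7; [idx=4]; result = 9; return -14
verdict: not equivalent; witness: base=-2, step=-2


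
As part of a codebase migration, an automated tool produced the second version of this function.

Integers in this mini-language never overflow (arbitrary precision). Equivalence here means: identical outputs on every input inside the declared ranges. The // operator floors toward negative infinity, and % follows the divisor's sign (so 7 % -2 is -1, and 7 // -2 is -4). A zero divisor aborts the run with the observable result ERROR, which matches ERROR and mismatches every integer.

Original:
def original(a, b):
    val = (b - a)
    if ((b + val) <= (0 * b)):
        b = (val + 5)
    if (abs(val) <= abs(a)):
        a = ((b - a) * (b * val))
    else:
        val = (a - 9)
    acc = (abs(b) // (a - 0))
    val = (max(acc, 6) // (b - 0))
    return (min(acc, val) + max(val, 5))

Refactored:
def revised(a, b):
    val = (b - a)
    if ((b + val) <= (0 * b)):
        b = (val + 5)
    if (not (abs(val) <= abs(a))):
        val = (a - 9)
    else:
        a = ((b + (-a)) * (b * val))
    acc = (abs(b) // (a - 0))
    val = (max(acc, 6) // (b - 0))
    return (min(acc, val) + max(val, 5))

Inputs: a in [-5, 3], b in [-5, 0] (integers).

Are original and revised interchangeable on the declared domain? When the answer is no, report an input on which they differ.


This is a faithful refactor — arithmetic usage differs; also boolean connective usage differs, but the computed results match everywhere.
Tracing a=0, b=0: original: val=0, then ((b + val) <= (0 * b)) is true, then b=5, then (abs(val) <= abs(a)) is true, then a=0, then a zero divisor aborts: ERROR | revised: val=0, then ((b + val) <= (0 * b)) is true, then b=5, then (not (abs(val) <= abs(a))) is false, then a=0, then a zero divisor aborts: ERROR — matching result ERROR.
Across all 54 domain points the two functions coincide.
verdict: equivalent


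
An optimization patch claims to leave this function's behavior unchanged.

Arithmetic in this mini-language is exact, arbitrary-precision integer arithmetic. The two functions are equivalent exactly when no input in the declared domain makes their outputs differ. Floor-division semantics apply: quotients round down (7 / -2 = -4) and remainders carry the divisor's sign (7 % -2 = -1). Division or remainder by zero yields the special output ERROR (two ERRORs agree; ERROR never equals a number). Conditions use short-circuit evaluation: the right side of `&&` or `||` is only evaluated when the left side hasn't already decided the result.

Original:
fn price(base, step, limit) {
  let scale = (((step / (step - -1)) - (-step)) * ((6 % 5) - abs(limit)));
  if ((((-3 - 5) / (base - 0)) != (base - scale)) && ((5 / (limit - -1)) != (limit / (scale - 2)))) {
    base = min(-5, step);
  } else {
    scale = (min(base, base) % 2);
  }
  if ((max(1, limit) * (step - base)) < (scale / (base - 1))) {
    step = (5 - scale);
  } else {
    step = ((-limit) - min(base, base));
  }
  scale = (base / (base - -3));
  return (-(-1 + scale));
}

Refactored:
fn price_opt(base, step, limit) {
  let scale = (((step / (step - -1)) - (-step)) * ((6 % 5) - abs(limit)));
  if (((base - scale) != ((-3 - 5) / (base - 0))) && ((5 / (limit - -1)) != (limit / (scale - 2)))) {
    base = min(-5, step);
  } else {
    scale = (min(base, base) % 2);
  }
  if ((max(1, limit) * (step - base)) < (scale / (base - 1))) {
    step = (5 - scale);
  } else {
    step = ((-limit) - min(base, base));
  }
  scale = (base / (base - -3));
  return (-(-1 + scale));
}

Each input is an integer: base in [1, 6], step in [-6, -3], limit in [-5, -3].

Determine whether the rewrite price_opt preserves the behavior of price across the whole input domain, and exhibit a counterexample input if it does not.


The two are interchangeable: same computation, different form, and every declared input agrees.
Tracing base=2, step=-3, limit=-4: price: scale := 6 | ((((-3 - 5) / (base - 0)) != (base - scale)) && ((5 / (limit - -1)) != (limit / (scale - 2)))): false | scale := 0 | ((max(1, limit) * (step - base)) < (scale / (base - 1))): true | step := 5 | scale := 0 | result 1 | price_opt: scale := 6 | (((base - scale) != ((-3 - 5) / (base - 0))) && ((5 / (limit - -1)) != (limit / (scale - 2)))): false | scale := 0 | ((max(1, limit) * (step - base)) < (scale / (base - 1))): true | step := 5 | scale := 0 | result 1 — matching result 1.
Every one of the 72 inputs gives matching results.
verdict: equivalent


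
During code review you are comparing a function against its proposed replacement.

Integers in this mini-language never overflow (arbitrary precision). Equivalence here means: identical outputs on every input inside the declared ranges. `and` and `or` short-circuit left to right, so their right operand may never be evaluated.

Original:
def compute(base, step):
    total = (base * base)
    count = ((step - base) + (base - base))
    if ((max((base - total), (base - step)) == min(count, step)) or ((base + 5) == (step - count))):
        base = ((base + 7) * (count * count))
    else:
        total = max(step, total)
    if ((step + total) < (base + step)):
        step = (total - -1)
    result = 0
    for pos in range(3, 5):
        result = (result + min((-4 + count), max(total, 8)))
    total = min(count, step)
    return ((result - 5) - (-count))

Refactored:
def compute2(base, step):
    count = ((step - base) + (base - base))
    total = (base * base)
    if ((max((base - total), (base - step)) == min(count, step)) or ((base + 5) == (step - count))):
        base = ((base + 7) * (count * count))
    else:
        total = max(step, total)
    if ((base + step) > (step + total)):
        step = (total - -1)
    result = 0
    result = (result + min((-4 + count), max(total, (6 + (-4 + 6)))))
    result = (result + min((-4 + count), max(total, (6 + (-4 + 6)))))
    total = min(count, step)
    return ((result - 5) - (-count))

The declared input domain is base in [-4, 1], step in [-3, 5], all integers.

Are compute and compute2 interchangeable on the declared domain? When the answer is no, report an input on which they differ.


Side by side, the visible changes include: constant usage differs; also loop structure differs; also local variable names differ; also comparison usage differs; also arithmetic usage differs; also min/max/abs usage differs.
One worked example (base=0, step=4) — compute: total=0, then count=4, then ((max((base - total), (base - step)) == min(count, step)) or ((base + 5) == (step - count))) is false, then total=4, then ((step + total) < (base + step)) is false, then result=0, then (pos=3), then result=0, then (pos=4), then result=0, then total=4, then returns -1; compute2: count=4, then total=0, then ((max((base - total), (base - step)) == min(count, step)) or ((base + 5) == (step - count))) is false, then total=4, then ((base + step) > (step + total)) is false, then result=0, then result=0, then result=0, then total=4, then returns -1; agreement on -1.
An exhaustive pass over the 54 declared inputs shows identical outputs.
verdict: equivalent


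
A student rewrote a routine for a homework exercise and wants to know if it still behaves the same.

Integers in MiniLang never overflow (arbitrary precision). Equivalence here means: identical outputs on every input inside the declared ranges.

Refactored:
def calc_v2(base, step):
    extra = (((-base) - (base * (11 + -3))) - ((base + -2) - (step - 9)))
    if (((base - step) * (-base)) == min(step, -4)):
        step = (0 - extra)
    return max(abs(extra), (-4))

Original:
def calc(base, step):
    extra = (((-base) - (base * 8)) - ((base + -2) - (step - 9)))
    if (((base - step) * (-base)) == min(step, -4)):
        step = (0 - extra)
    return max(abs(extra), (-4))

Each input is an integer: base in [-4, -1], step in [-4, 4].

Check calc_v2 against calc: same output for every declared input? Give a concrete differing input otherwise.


Differences: constant usage differs; arithmetic usage differs — yet all 36 inputs agree.
verdict: equivalent


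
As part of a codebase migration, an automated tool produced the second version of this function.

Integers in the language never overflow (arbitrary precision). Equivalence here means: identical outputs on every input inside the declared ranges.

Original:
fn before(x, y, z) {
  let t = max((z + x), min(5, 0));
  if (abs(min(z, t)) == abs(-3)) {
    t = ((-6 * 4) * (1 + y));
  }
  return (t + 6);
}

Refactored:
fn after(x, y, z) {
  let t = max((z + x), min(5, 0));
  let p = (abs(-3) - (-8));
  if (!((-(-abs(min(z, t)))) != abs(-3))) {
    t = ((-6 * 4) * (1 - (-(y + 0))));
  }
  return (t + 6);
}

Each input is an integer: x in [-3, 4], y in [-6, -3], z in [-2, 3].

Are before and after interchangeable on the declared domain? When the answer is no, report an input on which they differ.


Side by side, the visible changes include: constant usage differs; and local variable names differ; and arithmetic usage differs; and boolean connective usage differs; and min/max/abs usage differs; and comparison usage differs; and statement counts differ.
As a probe, take x=-2, y=-3, z=3: before runs t := 1 | (abs(min(z, t)) == abs(-3)): false | result 7; after runs t := 1 | p := 11 | (!((-(-abs(min(z, t)))) != abs(-3))): false | result 7; both end at 7.
Every one of the 192 inputs gives matching results.
verdict: equivalent


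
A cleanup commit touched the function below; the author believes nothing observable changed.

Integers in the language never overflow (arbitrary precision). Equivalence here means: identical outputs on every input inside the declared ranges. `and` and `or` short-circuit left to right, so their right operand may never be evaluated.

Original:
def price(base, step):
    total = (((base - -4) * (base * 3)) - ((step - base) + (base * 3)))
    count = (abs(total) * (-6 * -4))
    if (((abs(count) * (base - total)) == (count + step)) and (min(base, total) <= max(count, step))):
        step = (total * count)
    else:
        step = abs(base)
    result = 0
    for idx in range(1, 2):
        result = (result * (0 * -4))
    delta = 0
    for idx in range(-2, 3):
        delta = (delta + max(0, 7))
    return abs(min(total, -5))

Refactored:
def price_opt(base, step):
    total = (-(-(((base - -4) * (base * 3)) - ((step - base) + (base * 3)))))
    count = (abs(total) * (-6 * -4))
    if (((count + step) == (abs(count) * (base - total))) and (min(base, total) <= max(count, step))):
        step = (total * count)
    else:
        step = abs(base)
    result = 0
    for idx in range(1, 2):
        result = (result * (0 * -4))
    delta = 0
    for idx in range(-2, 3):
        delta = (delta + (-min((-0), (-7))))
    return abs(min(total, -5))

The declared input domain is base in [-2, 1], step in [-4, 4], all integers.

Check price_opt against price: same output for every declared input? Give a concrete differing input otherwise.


Differences: min/max/abs usage differs — yet all 36 inputs agree.
verdict: equivalent


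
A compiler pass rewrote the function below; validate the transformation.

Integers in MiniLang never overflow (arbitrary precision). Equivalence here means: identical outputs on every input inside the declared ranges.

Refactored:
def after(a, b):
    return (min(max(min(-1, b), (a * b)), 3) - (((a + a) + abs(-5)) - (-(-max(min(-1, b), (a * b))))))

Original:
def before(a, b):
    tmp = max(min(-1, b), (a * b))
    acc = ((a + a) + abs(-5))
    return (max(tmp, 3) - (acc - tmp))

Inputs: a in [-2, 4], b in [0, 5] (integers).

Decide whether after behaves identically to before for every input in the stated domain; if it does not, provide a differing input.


These are not equivalent — on a=-2, b=0 the outputs split (2 vs -1).
before: tmp=0, then acc=1, then returns 2
after: returns -1
verdict: not equivalent; witness: a=-2, b=0


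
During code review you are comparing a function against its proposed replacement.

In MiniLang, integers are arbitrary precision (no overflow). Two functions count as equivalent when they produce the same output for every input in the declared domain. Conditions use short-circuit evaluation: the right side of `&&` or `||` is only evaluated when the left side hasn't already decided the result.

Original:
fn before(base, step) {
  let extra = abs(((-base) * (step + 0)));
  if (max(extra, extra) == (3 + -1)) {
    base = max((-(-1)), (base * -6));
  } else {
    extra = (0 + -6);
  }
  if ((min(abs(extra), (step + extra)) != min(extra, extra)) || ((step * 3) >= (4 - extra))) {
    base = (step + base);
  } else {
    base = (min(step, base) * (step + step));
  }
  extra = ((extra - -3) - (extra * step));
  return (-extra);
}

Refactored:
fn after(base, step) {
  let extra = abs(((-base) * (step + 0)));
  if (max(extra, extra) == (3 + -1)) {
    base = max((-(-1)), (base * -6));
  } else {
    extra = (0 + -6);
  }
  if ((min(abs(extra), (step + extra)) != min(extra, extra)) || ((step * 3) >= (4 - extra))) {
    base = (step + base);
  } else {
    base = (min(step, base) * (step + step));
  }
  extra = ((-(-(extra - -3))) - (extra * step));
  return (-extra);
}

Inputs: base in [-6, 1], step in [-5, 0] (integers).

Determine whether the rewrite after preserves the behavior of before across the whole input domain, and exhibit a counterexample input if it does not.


Reading the diff, among the changes: same computation, different form.
Tracing base=-3, step=0: before: extra=0, then (max(extra, extra) == (3 + -1)) is false, then extra=-6, then ((min(abs(extra), (step + extra)) != min(extra, extra)) || ((step * 3) >= (4 - extra))) is false, then base=0, then extra=-3, then returns 3 | after: extra=0, then (max(extra, extra) == (3 + -1)) is false, then extra=-6, then ((min(abs(extra), (step + extra)) != min(extra, extra)) || ((step * 3) >= (4 - extra))) is false, then base=0, then extra=-3, then returns 3 — matching result 3.
Sweeping the whole domain (48 inputs) finds no disagreement.
verdict: equivalent


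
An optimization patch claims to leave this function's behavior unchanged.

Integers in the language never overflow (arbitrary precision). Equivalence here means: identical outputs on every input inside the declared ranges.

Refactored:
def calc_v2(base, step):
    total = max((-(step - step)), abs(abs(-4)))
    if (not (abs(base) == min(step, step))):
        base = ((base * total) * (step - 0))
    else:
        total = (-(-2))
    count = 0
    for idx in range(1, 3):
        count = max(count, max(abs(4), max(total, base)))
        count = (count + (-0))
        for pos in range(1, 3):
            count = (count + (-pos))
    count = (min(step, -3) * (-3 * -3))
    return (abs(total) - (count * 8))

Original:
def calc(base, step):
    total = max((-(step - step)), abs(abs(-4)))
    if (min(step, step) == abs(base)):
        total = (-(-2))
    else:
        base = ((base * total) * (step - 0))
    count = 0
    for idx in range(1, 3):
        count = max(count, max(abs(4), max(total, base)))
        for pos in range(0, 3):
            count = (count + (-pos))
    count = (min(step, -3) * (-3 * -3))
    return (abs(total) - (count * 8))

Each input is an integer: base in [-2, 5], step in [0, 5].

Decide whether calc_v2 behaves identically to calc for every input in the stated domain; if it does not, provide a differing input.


Differences: arithmetic usage differs, plus boolean connective usage differs, plus statement counts differ, plus constant usage differs, plus loop structure differs — yet all 48 inputs agree.
verdict: equivalent


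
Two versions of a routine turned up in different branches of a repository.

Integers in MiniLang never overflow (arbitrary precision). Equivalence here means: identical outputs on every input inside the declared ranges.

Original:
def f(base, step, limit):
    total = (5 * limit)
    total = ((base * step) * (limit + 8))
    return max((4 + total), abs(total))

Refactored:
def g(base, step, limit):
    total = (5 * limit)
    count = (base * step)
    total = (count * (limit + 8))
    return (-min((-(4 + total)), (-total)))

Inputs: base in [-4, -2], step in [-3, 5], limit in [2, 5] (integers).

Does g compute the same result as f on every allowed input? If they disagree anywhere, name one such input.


base=-4, step=1, limit=2 yields 40 from f but -36 from g.
verdict: not equivalent; witness: base=-4, step=1, limit=2


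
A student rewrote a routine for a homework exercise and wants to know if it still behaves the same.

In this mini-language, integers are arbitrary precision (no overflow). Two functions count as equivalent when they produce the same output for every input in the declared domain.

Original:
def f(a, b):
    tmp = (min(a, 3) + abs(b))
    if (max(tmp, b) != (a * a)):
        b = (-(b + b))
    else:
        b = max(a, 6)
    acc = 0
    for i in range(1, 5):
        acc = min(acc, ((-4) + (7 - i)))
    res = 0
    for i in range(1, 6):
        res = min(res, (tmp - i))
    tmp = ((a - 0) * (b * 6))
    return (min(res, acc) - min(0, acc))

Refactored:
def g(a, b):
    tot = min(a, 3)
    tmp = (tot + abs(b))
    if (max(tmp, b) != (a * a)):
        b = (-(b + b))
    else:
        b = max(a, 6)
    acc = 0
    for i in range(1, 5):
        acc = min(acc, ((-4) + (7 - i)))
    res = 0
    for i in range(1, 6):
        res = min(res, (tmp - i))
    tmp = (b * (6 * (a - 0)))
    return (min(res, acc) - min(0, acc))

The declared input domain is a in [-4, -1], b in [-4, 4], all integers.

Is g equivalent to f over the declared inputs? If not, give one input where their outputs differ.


Behavior is preserved: although statement counts differ; also local variable names differ, the outputs never diverge.
Tracing a=-3, b=1: f: tmp becomes -2; next (max(tmp, b) != (a * a)) evaluates to true; next b becomes -2; next acc becomes 0; next at i=1:; next acc becomes 0; next at i=2:; next acc becomes 0; next at i=3:; next acc becomes 0; next at i=4:; next acc becomes -1; next res becomes 0; next at i=1:; next res becomes -3; next at i=2:; next res becomes -4; next at i=3:; next res becomes -5; next at i=4:; next res becomes -6; next at i=5:; next res becomes -7; next tmp becomes 36; next final value -6 | g: tot becomes -3; next tmp becomes -2; next (max(tmp, b) != (a * a)) evaluates to true; next b becomes -2; next acc becomes 0; next at i=1:; next acc becomes 0; next at i=2:; next acc becomes 0; next at i=3:; next acc becomes 0; next at i=4:; next acc becomes -1; next res becomes 0; next at i=1:; next res becomes -3; next at i=2:; next res becomes -4; next at i=3:; next res becomes -5; next at i=4:; next res becomes -6; next at i=5:; next res becomes -7; next tmp becomes 36; next final value -6 — matching result -6.
An exhaustive pass over the 36 declared inputs shows identical outputs.
verdict: equivalent


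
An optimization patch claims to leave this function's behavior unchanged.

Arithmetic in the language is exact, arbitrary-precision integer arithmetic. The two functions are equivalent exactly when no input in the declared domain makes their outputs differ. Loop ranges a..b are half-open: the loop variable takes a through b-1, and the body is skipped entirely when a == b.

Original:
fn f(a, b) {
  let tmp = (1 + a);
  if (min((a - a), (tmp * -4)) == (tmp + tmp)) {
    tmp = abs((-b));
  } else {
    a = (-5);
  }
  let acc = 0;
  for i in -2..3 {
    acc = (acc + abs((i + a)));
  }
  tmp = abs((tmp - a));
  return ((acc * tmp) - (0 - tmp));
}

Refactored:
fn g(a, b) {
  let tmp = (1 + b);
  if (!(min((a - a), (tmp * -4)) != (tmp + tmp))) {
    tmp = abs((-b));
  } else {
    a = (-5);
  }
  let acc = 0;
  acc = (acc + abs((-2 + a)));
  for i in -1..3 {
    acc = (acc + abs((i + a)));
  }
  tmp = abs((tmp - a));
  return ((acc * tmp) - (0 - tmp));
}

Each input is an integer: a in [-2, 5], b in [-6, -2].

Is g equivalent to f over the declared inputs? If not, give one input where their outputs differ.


There is a counterexample at a=-2, b=-6: 104 on one side, 0 on the other.
f: tmp=-1, then (min((a - a), (tmp * -4)) == (tmp + tmp)) is false, then a=-5, then acc=0, then (i=-2), then acc=7, then (i=-1), then acc=13, then (i=0), then acc=18, then (i=1), then acc=22, then (i=2), then acc=25, then tmp=4, then returns 104
g: tmp=-5, then (!(min((a - a), (tmp * -4)) != (tmp + tmp))) is false, then a=-5, then acc=0, then acc=7, then (i=-1), then acc=13, then (i=0), then acc=18, then (i=1), then acc=22, then (i=2), then acc=25, then tmp=0, then returns 0
verdict: not equivalent; witness: a=-2, b=-6
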